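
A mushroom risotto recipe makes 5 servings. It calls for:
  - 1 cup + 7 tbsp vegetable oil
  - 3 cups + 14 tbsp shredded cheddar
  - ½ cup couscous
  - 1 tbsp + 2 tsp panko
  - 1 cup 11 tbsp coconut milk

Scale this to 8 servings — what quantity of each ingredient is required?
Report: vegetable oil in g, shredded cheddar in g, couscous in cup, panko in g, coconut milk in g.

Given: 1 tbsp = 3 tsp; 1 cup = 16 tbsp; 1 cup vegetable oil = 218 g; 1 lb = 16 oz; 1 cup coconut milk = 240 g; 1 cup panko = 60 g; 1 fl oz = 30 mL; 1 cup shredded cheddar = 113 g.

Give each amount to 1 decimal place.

vegetable oil: 501.4 g; shredded cheddar: 700.6 g; couscous: 0.8 cup; panko: 10.0 g; coconut milk: 648.0 g

Scaling factor: 8/5 = 1.6.
vegetable oil: (1 cup + 7 tbsp = 1.4375 cup) × 8/5 × 218 g/cup = 501.4 g
shredded cheddar: (3 cup + 14 tbsp = 3.875 cup) × 8/5 × 113 g/cup = 700.6 g
couscous: 0.5 cup × 8/5 = 0.8 cup
panko: (1 tbsp + 2 tsp = 5/3 tbsp) × 8/5 ÷ 16 tbsp/cup × 60 g/cup = 10.0 g
coconut milk: (1 cup + 11 tbsp = 1.6875 cup) × 8/5 × 240 g/cup = 648.0 g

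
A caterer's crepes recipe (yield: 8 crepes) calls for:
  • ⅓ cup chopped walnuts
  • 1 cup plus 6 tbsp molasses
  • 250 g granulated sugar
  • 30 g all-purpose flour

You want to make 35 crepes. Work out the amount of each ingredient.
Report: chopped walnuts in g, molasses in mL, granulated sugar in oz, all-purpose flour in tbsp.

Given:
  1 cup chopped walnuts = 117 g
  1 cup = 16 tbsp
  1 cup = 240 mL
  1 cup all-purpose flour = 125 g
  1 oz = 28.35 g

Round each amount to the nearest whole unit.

chopped walnuts: 171 g; molasses: 1444 mL; granulated sugar: 39 oz; all-purpose flour: 17 tbsp

Scaling factor: 35/8 = 4.375.
chopped walnuts: 1/3 cup × 35/8 × 117 g/cup ≈ 171 g
molasses: (1 cup + 6 tbsp = 1.375 cup) × 35/8 × 240 mL/cup ≈ 1444 mL
granulated sugar: 250 g × 35/8 ÷ 28.35 g/oz ≈ 39 oz
all-purpose flour: 30 g × 35/8 ÷ 125 g/cup × 16 tbsp/cup ≈ 17 tbsp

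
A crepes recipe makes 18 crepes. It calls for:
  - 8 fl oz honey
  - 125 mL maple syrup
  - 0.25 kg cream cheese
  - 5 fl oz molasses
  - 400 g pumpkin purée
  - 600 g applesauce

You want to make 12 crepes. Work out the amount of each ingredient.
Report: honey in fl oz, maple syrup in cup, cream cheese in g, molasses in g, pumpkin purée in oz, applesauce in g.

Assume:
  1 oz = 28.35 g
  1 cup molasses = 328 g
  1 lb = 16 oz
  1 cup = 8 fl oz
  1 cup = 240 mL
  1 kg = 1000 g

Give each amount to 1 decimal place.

Scaling factor: 12/18 = 2/3.
honey: 8 fl oz × 2/3 ≈ 5.3 fl oz
maple syrup: 125 mL × 2/3 ÷ 240 mL/cup ≈ 0.3 cup
cream cheese: 0.25 kg × 2/3 × 1000 g/kg ≈ 166.7 g
molasses: 5 fl oz × 2/3 ÷ 8 fl oz/cup × 328 g/cup ≈ 136.7 g
pumpkin purée: 400 g × 2/3 ÷ 28.35 g/oz ≈ 9.4 oz
applesauce: 600 g × 2/3 = 400.0 g

honey: 5.3 fl oz; maple syrup: 0.3 cup; cream cheese: 166.7 g; molasses: 136.7 g; pumpkin purée: 9.4 oz; applesauce: 400.0 g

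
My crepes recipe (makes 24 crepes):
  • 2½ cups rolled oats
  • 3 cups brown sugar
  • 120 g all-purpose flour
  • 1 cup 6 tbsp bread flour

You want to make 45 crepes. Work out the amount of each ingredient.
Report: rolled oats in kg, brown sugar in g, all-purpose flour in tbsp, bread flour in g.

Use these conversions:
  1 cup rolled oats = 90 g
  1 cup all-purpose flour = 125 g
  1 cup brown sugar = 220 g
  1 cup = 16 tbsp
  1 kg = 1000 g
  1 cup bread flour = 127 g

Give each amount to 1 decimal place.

Scaling factor: 45/24 = 15/8 = 1.875.
rolled oats: 2.5 cup × 15/8 × 90 g/cup ÷ 1000 g/kg ≈ 0.4 kg
brown sugar: 3 cup × 15/8 × 220 g/cup = 1237.5 g
all-purpose flour: 120 g × 15/8 ÷ 125 g/cup × 16 tbsp/cup = 28.8 tbsp
bread flour: (1 cup + 6 tbsp = 1.375 cup) × 15/8 × 127 g/cup ≈ 327.4 g

rolled oats: 0.4 kg; brown sugar: 1237.5 g; all-purpose flour: 28.8 tbsp; bread flour: 327.4 g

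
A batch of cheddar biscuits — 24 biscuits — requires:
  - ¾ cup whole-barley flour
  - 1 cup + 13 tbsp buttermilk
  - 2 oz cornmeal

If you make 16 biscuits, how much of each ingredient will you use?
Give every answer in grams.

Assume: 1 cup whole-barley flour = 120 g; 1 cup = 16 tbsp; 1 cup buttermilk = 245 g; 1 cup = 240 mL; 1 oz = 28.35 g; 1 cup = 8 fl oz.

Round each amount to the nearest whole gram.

whole-barley flour: 60 g; buttermilk: 296 g; cornmeal: 38 g

Scaling factor: 16/24 = 2/3.
whole-barley flour: 0.75 cup × 2/3 × 120 g/cup = 60 g
buttermilk: (1 cup + 13 tbsp = 1.8125 cup) × 2/3 × 245 g/cup ≈ 296 g
cornmeal: 2 oz × 2/3 × 28.35 g/oz ≈ 38 g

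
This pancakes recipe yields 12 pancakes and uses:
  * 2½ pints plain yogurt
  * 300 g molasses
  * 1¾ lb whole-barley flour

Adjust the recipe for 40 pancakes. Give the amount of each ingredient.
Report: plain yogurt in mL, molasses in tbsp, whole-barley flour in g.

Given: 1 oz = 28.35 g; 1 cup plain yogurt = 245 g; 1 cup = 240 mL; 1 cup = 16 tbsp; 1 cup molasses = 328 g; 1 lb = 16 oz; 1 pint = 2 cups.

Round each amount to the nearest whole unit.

plain yogurt: 4000 mL; molasses: 49 tbsp; whole-barley flour: 2646 g

Scaling factor: 40/12 = 10/3.
plain yogurt: 2.5 pint × 10/3 × 2 cup/pint × 240 mL/cup = 4000 mL
molasses: 300 g × 10/3 ÷ 328 g/cup × 16 tbsp/cup ≈ 49 tbsp
whole-barley flour: 1.75 lb × 10/3 × 16 oz/lb × 28.35 g/oz = 2646 g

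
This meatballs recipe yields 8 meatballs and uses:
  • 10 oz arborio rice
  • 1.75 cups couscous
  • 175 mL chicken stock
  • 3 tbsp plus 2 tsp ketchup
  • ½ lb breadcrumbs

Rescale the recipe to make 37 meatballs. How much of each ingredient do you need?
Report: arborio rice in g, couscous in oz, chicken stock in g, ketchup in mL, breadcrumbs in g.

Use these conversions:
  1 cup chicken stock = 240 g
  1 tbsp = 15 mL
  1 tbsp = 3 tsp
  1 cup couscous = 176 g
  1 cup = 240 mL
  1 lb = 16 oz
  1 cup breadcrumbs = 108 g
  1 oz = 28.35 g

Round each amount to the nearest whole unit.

arborio rice: 1311 g; couscous: 50 oz; chicken stock: 809 g; ketchup: 254 mL; breadcrumbs: 1049 g

Scaling factor: 37/8 = 4.625.
arborio rice: 10 oz × 37/8 × 28.35 g/oz ≈ 1311 g
couscous: 1.75 cup × 37/8 × 176 g/cup ÷ 28.35 g/oz ≈ 50 oz
chicken stock: 175 mL × 37/8 ÷ 240 mL/cup × 240 g/cup ≈ 809 g
ketchup: (3 tbsp + 2 tsp = 11/3 tbsp) × 37/8 × 15 mL/tbsp ≈ 254 mL
breadcrumbs: 0.5 lb × 37/8 × 16 oz/lb × 28.35 g/oz ≈ 1049 g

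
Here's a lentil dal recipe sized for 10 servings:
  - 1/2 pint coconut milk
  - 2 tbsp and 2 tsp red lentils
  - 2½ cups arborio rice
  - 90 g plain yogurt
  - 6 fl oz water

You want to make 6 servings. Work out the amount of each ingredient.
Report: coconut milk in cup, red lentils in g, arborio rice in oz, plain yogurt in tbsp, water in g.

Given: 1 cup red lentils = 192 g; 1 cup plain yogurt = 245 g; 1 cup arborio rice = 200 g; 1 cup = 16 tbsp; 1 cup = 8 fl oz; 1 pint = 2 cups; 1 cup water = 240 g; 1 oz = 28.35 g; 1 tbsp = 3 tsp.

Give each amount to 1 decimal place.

Scaling factor: 6/10 = 3/5 = 0.6.
coconut milk: 0.5 pint × 3/5 × 2 cup/pint = 0.6 cup
red lentils: (2 tbsp + 2 tsp = 8/3 tbsp) × 3/5 ÷ 16 tbsp/cup × 192 g/cup = 19.2 g
arborio rice: 2.5 cup × 3/5 × 200 g/cup ÷ 28.35 g/oz ≈ 10.6 oz
plain yogurt: 90 g × 3/5 ÷ 245 g/cup × 16 tbsp/cup ≈ 3.5 tbsp
water: 6 fl oz × 3/5 ÷ 8 fl oz/cup × 240 g/cup = 108.0 g

coconut milk: 0.6 cup; red lentils: 19.2 g; arborio rice: 10.6 oz; plain yogurt: 3.5 tbsp; water: 108.0 g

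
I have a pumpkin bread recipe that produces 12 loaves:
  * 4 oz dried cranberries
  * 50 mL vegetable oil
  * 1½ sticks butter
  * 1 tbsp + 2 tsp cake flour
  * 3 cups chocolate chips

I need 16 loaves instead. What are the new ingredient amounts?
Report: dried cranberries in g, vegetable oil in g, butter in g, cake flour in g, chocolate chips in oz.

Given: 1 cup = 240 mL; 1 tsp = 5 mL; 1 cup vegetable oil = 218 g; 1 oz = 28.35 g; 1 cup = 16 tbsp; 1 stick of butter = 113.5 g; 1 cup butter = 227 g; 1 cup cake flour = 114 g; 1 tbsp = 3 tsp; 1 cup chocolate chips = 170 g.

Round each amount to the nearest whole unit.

dried cranberries: 151 g; vegetable oil: 61 g; butter: 227 g; cake flour: 16 g; chocolate chips: 24 oz

Scaling factor: 16/12 = 4/3.
dried cranberries: 4 oz × 4/3 × 28.35 g/oz ≈ 151 g
vegetable oil: 50 mL × 4/3 ÷ 240 mL/cup × 218 g/cup ≈ 61 g
butter: 1.5 stick × 4/3 × 113.5 g/stick = 227 g
cake flour: (1 tbsp + 2 tsp = 5/3 tbsp) × 4/3 ÷ 16 tbsp/cup × 114 g/cup ≈ 16 g
chocolate chips: 3 cup × 4/3 × 170 g/cup ÷ 28.35 g/oz ≈ 24 oz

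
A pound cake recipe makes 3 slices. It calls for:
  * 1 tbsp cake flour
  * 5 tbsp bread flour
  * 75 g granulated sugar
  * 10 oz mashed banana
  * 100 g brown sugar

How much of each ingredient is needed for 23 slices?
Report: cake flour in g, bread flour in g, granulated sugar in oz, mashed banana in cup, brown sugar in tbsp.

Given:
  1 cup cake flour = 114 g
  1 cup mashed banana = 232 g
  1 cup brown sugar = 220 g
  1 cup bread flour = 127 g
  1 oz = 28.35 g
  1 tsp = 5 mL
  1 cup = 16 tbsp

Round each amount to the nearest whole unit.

cake flour: 55 g; bread flour: 304 g; granulated sugar: 20 oz; mashed banana: 9 cup; brown sugar: 56 tbsp

Scaling factor: 23/3.
cake flour: 1 tbsp × 23/3 ÷ 16 tbsp/cup × 114 g/cup ≈ 55 g
bread flour: 5 tbsp × 23/3 ÷ 16 tbsp/cup × 127 g/cup ≈ 304 g
granulated sugar: 75 g × 23/3 ÷ 28.35 g/oz ≈ 20 oz
mashed banana: 10 oz × 23/3 × 28.35 g/oz ÷ 232 g/cup ≈ 9 cup
brown sugar: 100 g × 23/3 ÷ 220 g/cup × 16 tbsp/cup ≈ 56 tbsp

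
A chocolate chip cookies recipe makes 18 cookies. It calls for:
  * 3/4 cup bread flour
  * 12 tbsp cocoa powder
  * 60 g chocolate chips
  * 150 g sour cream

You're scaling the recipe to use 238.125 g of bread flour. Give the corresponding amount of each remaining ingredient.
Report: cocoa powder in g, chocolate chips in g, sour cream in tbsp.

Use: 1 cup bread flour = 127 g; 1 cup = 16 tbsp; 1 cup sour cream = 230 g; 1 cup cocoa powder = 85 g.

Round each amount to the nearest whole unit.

The original recipe has 95.25 g of bread flour, so the scaling factor is 238.125 ÷ 95.25 = 5/2 = 2.5.
cocoa powder: 12 tbsp × 5/2 ÷ 16 tbsp/cup × 85 g/cup ≈ 159 g
chocolate chips: 60 g × 5/2 = 150 g
sour cream: 150 g × 5/2 ÷ 230 g/cup × 16 tbsp/cup ≈ 26 tbsp

cocoa powder: 159 g; chocolate chips: 150 g; sour cream: 26 tbsp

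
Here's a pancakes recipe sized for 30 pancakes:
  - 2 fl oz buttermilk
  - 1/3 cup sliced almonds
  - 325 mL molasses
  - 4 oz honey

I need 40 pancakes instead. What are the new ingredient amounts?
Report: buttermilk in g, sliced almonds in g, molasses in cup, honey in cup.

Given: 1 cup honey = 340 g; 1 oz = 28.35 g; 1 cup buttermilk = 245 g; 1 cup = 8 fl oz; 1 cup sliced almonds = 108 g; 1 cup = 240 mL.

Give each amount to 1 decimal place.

buttermilk: 81.7 g; sliced almonds: 48.0 g; molasses: 1.8 cup; honey: 0.4 cup

Scaling factor: 40/30 = 4/3.
buttermilk: 2 fl oz × 4/3 ÷ 8 fl oz/cup × 245 g/cup ≈ 81.7 g
sliced almonds: 1/3 cup × 4/3 × 108 g/cup = 48.0 g
molasses: 325 mL × 4/3 ÷ 240 mL/cup ≈ 1.8 cup
honey: 4 oz × 4/3 × 28.35 g/oz ÷ 340 g/cup ≈ 0.4 cup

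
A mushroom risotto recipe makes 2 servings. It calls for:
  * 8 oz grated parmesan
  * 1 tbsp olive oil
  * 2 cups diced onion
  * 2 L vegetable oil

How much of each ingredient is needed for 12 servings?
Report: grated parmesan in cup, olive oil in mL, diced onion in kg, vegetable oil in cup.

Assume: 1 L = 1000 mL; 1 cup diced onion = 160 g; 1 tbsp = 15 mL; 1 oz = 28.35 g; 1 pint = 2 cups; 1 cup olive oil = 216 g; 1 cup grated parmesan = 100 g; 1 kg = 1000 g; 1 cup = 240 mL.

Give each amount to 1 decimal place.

grated parmesan: 13.6 cup; olive oil: 90.0 mL; diced onion: 1.9 kg; vegetable oil: 50.0 cup

Scaling factor: 12/2 = 6.
grated parmesan: 8 oz × 6 × 28.35 g/oz ÷ 100 g/cup ≈ 13.6 cup
olive oil: 1 tbsp × 6 × 15 mL/tbsp = 90.0 mL
diced onion: 2 cup × 6 × 160 g/cup ÷ 1000 g/kg ≈ 1.9 kg
vegetable oil: 2 L × 6 × 1000 mL/L ÷ 240 mL/cup = 50.0 cup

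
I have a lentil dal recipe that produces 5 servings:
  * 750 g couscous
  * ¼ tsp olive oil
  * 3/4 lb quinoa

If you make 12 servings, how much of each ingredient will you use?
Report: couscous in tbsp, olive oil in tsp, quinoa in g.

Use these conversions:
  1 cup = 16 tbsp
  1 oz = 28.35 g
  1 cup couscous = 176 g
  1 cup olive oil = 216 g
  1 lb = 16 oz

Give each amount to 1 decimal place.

Scaling factor: 12/5 = 2.4.
couscous: 750 g × 12/5 ÷ 176 g/cup × 16 tbsp/cup ≈ 163.6 tbsp
olive oil: 0.25 tsp × 12/5 = 0.6 tsp
quinoa: 0.75 lb × 12/5 × 16 oz/lb × 28.35 g/oz ≈ 816.5 g

couscous: 163.6 tbsp; olive oil: 0.6 tsp; quinoa: 816.5 g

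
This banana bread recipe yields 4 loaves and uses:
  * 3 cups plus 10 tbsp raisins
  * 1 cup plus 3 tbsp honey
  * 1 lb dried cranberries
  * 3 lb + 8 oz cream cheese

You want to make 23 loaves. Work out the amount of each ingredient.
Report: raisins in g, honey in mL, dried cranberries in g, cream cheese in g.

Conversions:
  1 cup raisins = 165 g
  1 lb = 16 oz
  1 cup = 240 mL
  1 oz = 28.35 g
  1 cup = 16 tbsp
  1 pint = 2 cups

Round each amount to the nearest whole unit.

Scaling factor: 23/4 = 5.75.
raisins: (3 cup + 10 tbsp = 3.625 cup) × 23/4 × 165 g/cup ≈ 3439 g
honey: (1 cup + 3 tbsp = 1.1875 cup) × 23/4 × 240 mL/cup ≈ 1639 mL
dried cranberries: 1 lb × 23/4 × 16 oz/lb × 28.35 g/oz ≈ 2608 g
cream cheese: (3 lb + 8 oz = 3.5 lb) × 23/4 × 16 oz/lb × 28.35 g/oz ≈ 9129 g

raisins: 3439 g; honey: 1639 mL; dried cranberries: 2608 g; cream cheese: 9129 g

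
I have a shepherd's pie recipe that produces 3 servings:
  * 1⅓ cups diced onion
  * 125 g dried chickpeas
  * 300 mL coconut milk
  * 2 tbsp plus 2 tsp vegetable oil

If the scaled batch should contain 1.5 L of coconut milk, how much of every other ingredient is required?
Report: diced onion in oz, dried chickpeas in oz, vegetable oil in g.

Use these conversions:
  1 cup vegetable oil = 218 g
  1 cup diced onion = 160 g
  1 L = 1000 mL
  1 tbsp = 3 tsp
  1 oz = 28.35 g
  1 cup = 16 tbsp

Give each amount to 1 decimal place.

The original recipe has 0.3 L of coconut milk, so the scaling factor is 1.5 ÷ 0.3 = 5.
diced onion: 4/3 cup × 5 × 160 g/cup ÷ 28.35 g/oz ≈ 37.6 oz
dried chickpeas: 125 g × 5 ÷ 28.35 g/oz ≈ 22.0 oz
vegetable oil: (2 tbsp + 2 tsp = 8/3 tbsp) × 5 ÷ 16 tbsp/cup × 218 g/cup ≈ 181.7 g

diced onion: 37.6 oz; dried chickpeas: 22.0 oz; vegetable oil: 181.7 g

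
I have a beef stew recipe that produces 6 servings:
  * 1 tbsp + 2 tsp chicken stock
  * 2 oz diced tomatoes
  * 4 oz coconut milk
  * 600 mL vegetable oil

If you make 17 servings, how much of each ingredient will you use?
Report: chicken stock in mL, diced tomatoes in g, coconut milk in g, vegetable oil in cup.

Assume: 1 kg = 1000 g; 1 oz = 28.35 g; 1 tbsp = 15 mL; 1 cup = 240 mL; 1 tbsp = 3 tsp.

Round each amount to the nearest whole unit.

Scaling factor: 17/6.
chicken stock: (1 tbsp + 2 tsp = 5/3 tbsp) × 17/6 × 15 mL/tbsp ≈ 71 mL
diced tomatoes: 2 oz × 17/6 × 28.35 g/oz ≈ 161 g
coconut milk: 4 oz × 17/6 × 28.35 g/oz ≈ 321 g
vegetable oil: 600 mL × 17/6 ÷ 240 mL/cup ≈ 7 cup

chicken stock: 71 mL; diced tomatoes: 161 g; coconut milk: 321 g; vegetable oil: 7 cup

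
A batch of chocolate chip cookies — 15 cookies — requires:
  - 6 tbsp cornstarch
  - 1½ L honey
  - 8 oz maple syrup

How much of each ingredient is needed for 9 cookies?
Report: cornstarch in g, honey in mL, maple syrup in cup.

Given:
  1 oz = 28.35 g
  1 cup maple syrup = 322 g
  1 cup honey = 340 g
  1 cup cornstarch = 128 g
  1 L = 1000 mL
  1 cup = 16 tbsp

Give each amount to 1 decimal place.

cornstarch: 28.8 g; honey: 900.0 mL; maple syrup: 0.4 cup

Scaling factor: 9/15 = 3/5 = 0.6.
cornstarch: 6 tbsp × 3/5 ÷ 16 tbsp/cup × 128 g/cup = 28.8 g
honey: 1.5 L × 3/5 × 1000 mL/L = 900.0 mL
maple syrup: 8 oz × 3/5 × 28.35 g/oz ÷ 322 g/cup ≈ 0.4 cup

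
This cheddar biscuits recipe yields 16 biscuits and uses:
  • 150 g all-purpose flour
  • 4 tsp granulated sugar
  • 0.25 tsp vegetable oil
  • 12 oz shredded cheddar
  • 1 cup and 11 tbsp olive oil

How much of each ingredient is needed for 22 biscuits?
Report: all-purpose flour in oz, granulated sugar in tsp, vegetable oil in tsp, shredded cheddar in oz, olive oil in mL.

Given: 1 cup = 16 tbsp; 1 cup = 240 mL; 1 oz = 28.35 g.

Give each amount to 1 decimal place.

all-purpose flour: 7.3 oz; granulated sugar: 5.5 tsp; vegetable oil: 0.3 tsp; shredded cheddar: 16.5 oz; olive oil: 556.9 mL

Scaling factor: 22/16 = 11/8 = 1.375.
all-purpose flour: 150 g × 11/8 ÷ 28.35 g/oz ≈ 7.3 oz
granulated sugar: 4 tsp × 11/8 = 5.5 tsp
vegetable oil: 0.25 tsp × 11/8 ≈ 0.3 tsp
shredded cheddar: 12 oz × 11/8 = 16.5 oz
olive oil: (1 cup + 11 tbsp = 1.6875 cup) × 11/8 × 240 mL/cup ≈ 556.9 mL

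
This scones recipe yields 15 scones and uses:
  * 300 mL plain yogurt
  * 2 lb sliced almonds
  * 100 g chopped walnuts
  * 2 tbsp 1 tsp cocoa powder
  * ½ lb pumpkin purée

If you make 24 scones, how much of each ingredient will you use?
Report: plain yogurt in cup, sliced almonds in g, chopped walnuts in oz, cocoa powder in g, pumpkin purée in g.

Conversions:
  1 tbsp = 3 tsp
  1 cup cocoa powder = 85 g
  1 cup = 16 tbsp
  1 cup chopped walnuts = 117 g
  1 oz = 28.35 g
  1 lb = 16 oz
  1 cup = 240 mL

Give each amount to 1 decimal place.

plain yogurt: 2.0 cup; sliced almonds: 1451.5 g; chopped walnuts: 5.6 oz; cocoa powder: 19.8 g; pumpkin purée: 362.9 g

Scaling factor: 24/15 = 8/5 = 1.6.
plain yogurt: 300 mL × 8/5 ÷ 240 mL/cup = 2.0 cup
sliced almonds: 2 lb × 8/5 × 16 oz/lb × 28.35 g/oz ≈ 1451.5 g
chopped walnuts: 100 g × 8/5 ÷ 28.35 g/oz ≈ 5.6 oz
cocoa powder: (2 tbsp + 1 tsp = 7/3 tbsp) × 8/5 ÷ 16 tbsp/cup × 85 g/cup ≈ 19.8 g
pumpkin purée: 0.5 lb × 8/5 × 16 oz/lb × 28.35 g/oz ≈ 362.9 g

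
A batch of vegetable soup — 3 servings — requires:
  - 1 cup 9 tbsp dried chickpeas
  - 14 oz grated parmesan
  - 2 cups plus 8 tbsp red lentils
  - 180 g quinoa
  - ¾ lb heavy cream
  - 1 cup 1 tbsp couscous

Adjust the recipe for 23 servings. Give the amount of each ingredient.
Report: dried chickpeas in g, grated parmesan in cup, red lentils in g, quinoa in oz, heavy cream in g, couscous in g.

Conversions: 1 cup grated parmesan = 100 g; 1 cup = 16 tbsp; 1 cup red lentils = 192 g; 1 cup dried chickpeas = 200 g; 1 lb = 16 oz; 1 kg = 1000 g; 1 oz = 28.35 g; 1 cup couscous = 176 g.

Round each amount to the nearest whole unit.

Scaling factor: 23/3.
dried chickpeas: (1 cup + 9 tbsp = 1.5625 cup) × 23/3 × 200 g/cup ≈ 2396 g
grated parmesan: 14 oz × 23/3 × 28.35 g/oz ÷ 100 g/cup ≈ 30 cup
red lentils: (2 cup + 8 tbsp = 2.5 cup) × 23/3 × 192 g/cup = 3680 g
quinoa: 180 g × 23/3 ÷ 28.35 g/oz ≈ 49 oz
heavy cream: 0.75 lb × 23/3 × 16 oz/lb × 28.35 g/oz ≈ 2608 g
couscous: (1 cup + 1 tbsp = 1.0625 cup) × 23/3 × 176 g/cup ≈ 1434 g

dried chickpeas: 2396 g; grated parmesan: 30 cup; red lentils: 3680 g; quinoa: 49 oz; heavy cream: 2608 g; couscous: 1434 g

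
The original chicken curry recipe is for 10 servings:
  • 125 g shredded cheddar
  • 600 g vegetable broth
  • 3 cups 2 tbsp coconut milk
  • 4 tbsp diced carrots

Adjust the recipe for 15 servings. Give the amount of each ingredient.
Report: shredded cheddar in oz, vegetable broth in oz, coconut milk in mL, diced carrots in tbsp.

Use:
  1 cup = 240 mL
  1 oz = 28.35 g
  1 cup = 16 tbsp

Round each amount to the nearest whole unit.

Scaling factor: 15/10 = 3/2 = 1.5.
shredded cheddar: 125 g × 3/2 ÷ 28.35 g/oz ≈ 7 oz
vegetable broth: 600 g × 3/2 ÷ 28.35 g/oz ≈ 32 oz
coconut milk: (3 cup + 2 tbsp = 3.125 cup) × 3/2 × 240 mL/cup = 1125 mL
diced carrots: 4 tbsp × 3/2 = 6 tbsp

shredded cheddar: 7 oz; vegetable broth: 32 oz; coconut milk: 1125 mL; diced carrots: 6 tbsp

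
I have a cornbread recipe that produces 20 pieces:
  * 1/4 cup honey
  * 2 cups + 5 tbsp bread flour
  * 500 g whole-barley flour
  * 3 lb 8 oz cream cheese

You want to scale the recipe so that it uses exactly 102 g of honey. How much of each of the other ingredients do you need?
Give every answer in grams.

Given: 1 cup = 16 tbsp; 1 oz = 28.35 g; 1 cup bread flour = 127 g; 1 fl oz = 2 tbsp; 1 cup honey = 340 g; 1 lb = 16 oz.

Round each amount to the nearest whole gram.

bread flour: 352 g; whole-barley flour: 600 g; cream cheese: 1905 g

The original recipe has 85 g of honey, so the scaling factor is 102 ÷ 85 = 6/5 = 1.2.
bread flour: (2 cup + 5 tbsp = 2.3125 cup) × 6/5 × 127 g/cup ≈ 352 g
whole-barley flour: 500 g × 6/5 = 600 g
cream cheese: (3 lb + 8 oz = 3.5 lb) × 6/5 × 16 oz/lb × 28.35 g/oz ≈ 1905 g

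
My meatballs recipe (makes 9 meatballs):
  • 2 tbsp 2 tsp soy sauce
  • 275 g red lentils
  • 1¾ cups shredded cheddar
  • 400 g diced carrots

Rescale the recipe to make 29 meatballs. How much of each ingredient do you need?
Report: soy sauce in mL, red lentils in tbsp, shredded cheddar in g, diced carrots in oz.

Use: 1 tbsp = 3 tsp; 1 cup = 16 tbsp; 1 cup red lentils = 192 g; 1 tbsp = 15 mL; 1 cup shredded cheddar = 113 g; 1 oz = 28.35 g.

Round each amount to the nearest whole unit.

Scaling factor: 29/9.
soy sauce: (2 tbsp + 2 tsp = 8/3 tbsp) × 29/9 × 15 mL/tbsp ≈ 129 mL
red lentils: 275 g × 29/9 ÷ 192 g/cup × 16 tbsp/cup ≈ 74 tbsp
shredded cheddar: 1.75 cup × 29/9 × 113 g/cup ≈ 637 g
diced carrots: 400 g × 29/9 ÷ 28.35 g/oz ≈ 45 oz

soy sauce: 129 mL; red lentils: 74 tbsp; shredded cheddar: 637 g; diced carrots: 45 oz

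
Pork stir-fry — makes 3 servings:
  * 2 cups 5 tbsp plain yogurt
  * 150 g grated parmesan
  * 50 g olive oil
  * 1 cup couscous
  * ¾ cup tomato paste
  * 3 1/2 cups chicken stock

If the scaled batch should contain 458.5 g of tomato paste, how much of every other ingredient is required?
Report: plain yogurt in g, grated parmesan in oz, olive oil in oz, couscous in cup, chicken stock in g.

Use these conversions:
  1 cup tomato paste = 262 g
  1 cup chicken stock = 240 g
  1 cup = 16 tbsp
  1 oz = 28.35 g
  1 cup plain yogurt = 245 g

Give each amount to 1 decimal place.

The original recipe has 196.5 g of tomato paste, so the scaling factor is 458.5 ÷ 196.5 = 7/3.
plain yogurt: (2 cup + 5 tbsp = 2.3125 cup) × 7/3 × 245 g/cup ≈ 1322.0 g
grated parmesan: 150 g × 7/3 ÷ 28.35 g/oz ≈ 12.3 oz
olive oil: 50 g × 7/3 ÷ 28.35 g/oz ≈ 4.1 oz
couscous: 1 cup × 7/3 ≈ 2.3 cup
chicken stock: 3.5 cup × 7/3 × 240 g/cup = 1960.0 g

plain yogurt: 1322.0 g; grated parmesan: 12.3 oz; olive oil: 4.1 oz; couscous: 2.3 cup; chicken stock: 1960.0 g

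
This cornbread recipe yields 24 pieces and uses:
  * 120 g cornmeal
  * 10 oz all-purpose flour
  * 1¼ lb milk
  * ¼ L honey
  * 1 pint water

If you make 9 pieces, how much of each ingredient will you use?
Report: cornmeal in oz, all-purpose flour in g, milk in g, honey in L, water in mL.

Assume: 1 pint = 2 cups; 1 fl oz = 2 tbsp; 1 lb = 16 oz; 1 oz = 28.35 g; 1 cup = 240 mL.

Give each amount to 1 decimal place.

Scaling factor: 9/24 = 3/8 = 0.375.
cornmeal: 120 g × 3/8 ÷ 28.35 g/oz ≈ 1.6 oz
all-purpose flour: 10 oz × 3/8 × 28.35 g/oz ≈ 106.3 g
milk: 1.25 lb × 3/8 × 16 oz/lb × 28.35 g/oz ≈ 212.6 g
honey: 0.25 L × 3/8 ≈ 0.1 L
water: 1 pint × 3/8 × 2 cup/pint × 240 mL/cup = 180.0 mL

cornmeal: 1.6 oz; all-purpose flour: 106.3 g; milk: 212.6 g; honey: 0.1 L; water: 180.0 mL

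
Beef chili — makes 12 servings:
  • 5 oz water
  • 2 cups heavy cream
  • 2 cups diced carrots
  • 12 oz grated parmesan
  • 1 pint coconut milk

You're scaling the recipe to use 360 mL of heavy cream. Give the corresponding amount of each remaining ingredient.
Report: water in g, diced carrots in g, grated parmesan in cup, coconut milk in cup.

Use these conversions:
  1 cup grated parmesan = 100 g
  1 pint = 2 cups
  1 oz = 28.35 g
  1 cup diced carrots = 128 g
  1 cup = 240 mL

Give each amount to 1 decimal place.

The original recipe has 480 mL of heavy cream, so the scaling factor is 360 ÷ 480 = 3/4 = 0.75.
water: 5 oz × 3/4 × 28.35 g/oz ≈ 106.3 g
diced carrots: 2 cup × 3/4 × 128 g/cup = 192.0 g
grated parmesan: 12 oz × 3/4 × 28.35 g/oz ÷ 100 g/cup ≈ 2.6 cup
coconut milk: 1 pint × 3/4 × 2 cup/pint = 1.5 cup

water: 106.3 g; diced carrots: 192.0 g; grated parmesan: 2.6 cup; coconut milk: 1.5 cup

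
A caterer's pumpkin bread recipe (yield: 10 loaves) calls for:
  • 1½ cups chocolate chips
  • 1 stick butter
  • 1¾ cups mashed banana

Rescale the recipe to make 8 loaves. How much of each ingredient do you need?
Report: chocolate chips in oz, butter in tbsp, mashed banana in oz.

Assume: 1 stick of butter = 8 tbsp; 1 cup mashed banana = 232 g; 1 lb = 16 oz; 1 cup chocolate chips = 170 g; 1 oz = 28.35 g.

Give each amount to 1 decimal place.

Scaling factor: 8/10 = 4/5 = 0.8.
chocolate chips: 1.5 cup × 4/5 × 170 g/cup ÷ 28.35 g/oz ≈ 7.2 oz
butter: 1 stick × 4/5 × 8 tbsp/stick = 6.4 tbsp
mashed banana: 1.75 cup × 4/5 × 232 g/cup ÷ 28.35 g/oz ≈ 11.5 oz

chocolate chips: 7.2 oz; butter: 6.4 tbsp; mashed banana: 11.5 oz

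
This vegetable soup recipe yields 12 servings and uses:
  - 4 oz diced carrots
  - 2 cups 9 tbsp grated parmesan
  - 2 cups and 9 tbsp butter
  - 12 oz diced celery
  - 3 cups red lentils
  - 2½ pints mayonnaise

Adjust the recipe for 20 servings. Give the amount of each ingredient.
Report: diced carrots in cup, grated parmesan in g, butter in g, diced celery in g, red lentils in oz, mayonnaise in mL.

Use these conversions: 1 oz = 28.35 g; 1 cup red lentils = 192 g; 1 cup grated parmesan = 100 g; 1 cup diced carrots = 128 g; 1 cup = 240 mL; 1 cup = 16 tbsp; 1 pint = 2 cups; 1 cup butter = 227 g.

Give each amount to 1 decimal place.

Scaling factor: 20/12 = 5/3.
diced carrots: 4 oz × 5/3 × 28.35 g/oz ÷ 128 g/cup ≈ 1.5 cup
grated parmesan: (2 cup + 9 tbsp = 2.5625 cup) × 5/3 × 100 g/cup ≈ 427.1 g
butter: (2 cup + 9 tbsp = 2.5625 cup) × 5/3 × 227 g/cup ≈ 969.5 g
diced celery: 12 oz × 5/3 × 28.35 g/oz = 567.0 g
red lentils: 3 cup × 5/3 × 192 g/cup ÷ 28.35 g/oz ≈ 33.9 oz
mayonnaise: 2.5 pint × 5/3 × 2 cup/pint × 240 mL/cup = 2000.0 mL

diced carrots: 1.5 cup; grated parmesan: 427.1 g; butter: 969.5 g; diced celery: 567.0 g; red lentils: 33.9 oz; mayonnaise: 2000.0 mL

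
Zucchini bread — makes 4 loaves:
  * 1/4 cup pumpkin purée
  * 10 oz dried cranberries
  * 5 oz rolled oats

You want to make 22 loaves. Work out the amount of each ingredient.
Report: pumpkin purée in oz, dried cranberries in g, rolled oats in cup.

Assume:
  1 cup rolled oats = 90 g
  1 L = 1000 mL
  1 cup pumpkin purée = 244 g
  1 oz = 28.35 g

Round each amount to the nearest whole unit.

pumpkin purée: 12 oz; dried cranberries: 1559 g; rolled oats: 9 cup

Scaling factor: 22/4 = 11/2 = 5.5.
pumpkin purée: 0.25 cup × 11/2 × 244 g/cup ÷ 28.35 g/oz ≈ 12 oz
dried cranberries: 10 oz × 11/2 × 28.35 g/oz ≈ 1559 g
rolled oats: 5 oz × 11/2 × 28.35 g/oz ÷ 90 g/cup ≈ 9 cup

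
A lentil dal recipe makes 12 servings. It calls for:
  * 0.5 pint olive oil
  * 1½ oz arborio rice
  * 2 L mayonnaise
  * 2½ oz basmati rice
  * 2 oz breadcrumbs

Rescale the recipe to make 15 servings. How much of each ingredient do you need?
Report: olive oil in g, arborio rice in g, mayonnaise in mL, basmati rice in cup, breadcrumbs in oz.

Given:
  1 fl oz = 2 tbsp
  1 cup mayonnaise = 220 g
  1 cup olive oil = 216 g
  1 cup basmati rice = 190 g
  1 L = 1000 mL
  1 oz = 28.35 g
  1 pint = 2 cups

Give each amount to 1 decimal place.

olive oil: 270.0 g; arborio rice: 53.2 g; mayonnaise: 2500.0 mL; basmati rice: 0.5 cup; breadcrumbs: 2.5 oz

Scaling factor: 15/12 = 5/4 = 1.25.
olive oil: 0.5 pint × 5/4 × 2 cup/pint × 216 g/cup = 270.0 g
arborio rice: 1.5 oz × 5/4 × 28.35 g/oz ≈ 53.2 g
mayonnaise: 2 L × 5/4 × 1000 mL/L = 2500.0 mL
basmati rice: 2.5 oz × 5/4 × 28.35 g/oz ÷ 190 g/cup ≈ 0.5 cup
breadcrumbs: 2 oz × 5/4 = 2.5 oz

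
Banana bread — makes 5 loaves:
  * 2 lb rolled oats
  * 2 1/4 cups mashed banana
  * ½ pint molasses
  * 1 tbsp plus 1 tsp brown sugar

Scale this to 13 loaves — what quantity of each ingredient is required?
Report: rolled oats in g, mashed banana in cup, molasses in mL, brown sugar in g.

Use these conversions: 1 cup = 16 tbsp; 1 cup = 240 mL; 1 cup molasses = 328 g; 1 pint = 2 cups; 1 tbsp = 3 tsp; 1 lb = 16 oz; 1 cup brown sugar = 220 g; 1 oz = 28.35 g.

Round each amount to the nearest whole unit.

rolled oats: 2359 g; mashed banana: 6 cup; molasses: 624 mL; brown sugar: 48 g

Scaling factor: 13/5 = 2.6.
rolled oats: 2 lb × 13/5 × 16 oz/lb × 28.35 g/oz ≈ 2359 g
mashed banana: 2.25 cup × 13/5 ≈ 6 cup
molasses: 0.5 pint × 13/5 × 2 cup/pint × 240 mL/cup = 624 mL
brown sugar: (1 tbsp + 1 tsp = 4/3 tbsp) × 13/5 ÷ 16 tbsp/cup × 220 g/cup ≈ 48 g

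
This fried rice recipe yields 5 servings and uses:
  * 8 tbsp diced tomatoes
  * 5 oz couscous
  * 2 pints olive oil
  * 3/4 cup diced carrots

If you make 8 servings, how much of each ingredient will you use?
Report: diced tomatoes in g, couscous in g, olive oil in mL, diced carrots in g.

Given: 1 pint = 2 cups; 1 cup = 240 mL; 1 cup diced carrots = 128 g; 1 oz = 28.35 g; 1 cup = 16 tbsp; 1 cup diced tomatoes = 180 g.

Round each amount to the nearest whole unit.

Scaling factor: 8/5 = 1.6.
diced tomatoes: 8 tbsp × 8/5 ÷ 16 tbsp/cup × 180 g/cup = 144 g
couscous: 5 oz × 8/5 × 28.35 g/oz ≈ 227 g
olive oil: 2 pint × 8/5 × 2 cup/pint × 240 mL/cup = 1536 mL
diced carrots: 0.75 cup × 8/5 × 128 g/cup ≈ 154 g

diced tomatoes: 144 g; couscous: 227 g; olive oil: 1536 mL; diced carrots: 154 g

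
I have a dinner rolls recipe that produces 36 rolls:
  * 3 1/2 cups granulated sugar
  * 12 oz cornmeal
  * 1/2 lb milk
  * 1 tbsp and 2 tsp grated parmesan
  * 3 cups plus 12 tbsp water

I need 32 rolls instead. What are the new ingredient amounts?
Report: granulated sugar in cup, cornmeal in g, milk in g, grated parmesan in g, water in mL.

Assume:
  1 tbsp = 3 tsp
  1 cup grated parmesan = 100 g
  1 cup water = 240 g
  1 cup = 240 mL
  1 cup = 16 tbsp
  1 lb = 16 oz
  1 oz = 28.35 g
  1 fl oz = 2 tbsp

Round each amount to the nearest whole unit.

granulated sugar: 3 cup; cornmeal: 302 g; milk: 202 g; grated parmesan: 9 g; water: 800 mL

Scaling factor: 32/36 = 8/9.
granulated sugar: 3.5 cup × 8/9 ≈ 3 cup
cornmeal: 12 oz × 8/9 × 28.35 g/oz ≈ 302 g
milk: 0.5 lb × 8/9 × 16 oz/lb × 28.35 g/oz ≈ 202 g
grated parmesan: (1 tbsp + 2 tsp = 5/3 tbsp) × 8/9 ÷ 16 tbsp/cup × 100 g/cup ≈ 9 g
water: (3 cup + 12 tbsp = 3.75 cup) × 8/9 × 240 mL/cup = 800 mL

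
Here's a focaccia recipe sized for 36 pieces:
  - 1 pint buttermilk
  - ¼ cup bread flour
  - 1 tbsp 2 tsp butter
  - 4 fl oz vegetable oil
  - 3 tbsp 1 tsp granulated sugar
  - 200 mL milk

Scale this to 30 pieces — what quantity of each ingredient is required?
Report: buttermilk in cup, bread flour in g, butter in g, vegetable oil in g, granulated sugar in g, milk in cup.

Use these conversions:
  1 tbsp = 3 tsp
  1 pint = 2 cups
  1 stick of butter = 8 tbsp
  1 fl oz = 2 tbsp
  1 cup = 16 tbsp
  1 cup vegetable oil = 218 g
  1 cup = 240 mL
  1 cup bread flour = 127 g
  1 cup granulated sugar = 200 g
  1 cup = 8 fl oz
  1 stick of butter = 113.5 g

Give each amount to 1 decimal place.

buttermilk: 1.7 cup; bread flour: 26.5 g; butter: 19.7 g; vegetable oil: 90.8 g; granulated sugar: 34.7 g; milk: 0.7 cup

Scaling factor: 30/36 = 5/6.
buttermilk: 1 pint × 5/6 × 2 cup/pint ≈ 1.7 cup
bread flour: 0.25 cup × 5/6 × 127 g/cup ≈ 26.5 g
butter: (1 tbsp + 2 tsp = 5/3 tbsp) × 5/6 ÷ 8 tbsp/stick × 113.5 g/stick ≈ 19.7 g
vegetable oil: 4 fl oz × 5/6 ÷ 8 fl oz/cup × 218 g/cup ≈ 90.8 g
granulated sugar: (3 tbsp + 1 tsp = 10/3 tbsp) × 5/6 ÷ 16 tbsp/cup × 200 g/cup ≈ 34.7 g
milk: 200 mL × 5/6 ÷ 240 mL/cup ≈ 0.7 cup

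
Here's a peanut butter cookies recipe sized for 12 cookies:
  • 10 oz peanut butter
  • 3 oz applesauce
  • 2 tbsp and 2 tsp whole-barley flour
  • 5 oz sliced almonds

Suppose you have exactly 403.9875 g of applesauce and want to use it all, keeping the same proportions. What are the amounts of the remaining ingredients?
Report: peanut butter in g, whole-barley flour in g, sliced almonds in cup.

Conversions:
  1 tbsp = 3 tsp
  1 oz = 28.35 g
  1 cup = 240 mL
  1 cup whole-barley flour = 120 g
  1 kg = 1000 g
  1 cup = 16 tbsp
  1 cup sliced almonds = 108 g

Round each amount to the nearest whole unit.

The original recipe has 85.05 g of applesauce, so the scaling factor is 403.9875 ÷ 85.05 = 19/4 = 4.75.
peanut butter: 10 oz × 19/4 × 28.35 g/oz ≈ 1347 g
whole-barley flour: (2 tbsp + 2 tsp = 8/3 tbsp) × 19/4 ÷ 16 tbsp/cup × 120 g/cup = 95 g
sliced almonds: 5 oz × 19/4 × 28.35 g/oz ÷ 108 g/cup ≈ 6 cup

peanut butter: 1347 g; whole-barley flour: 95 g; sliced almonds: 6 cup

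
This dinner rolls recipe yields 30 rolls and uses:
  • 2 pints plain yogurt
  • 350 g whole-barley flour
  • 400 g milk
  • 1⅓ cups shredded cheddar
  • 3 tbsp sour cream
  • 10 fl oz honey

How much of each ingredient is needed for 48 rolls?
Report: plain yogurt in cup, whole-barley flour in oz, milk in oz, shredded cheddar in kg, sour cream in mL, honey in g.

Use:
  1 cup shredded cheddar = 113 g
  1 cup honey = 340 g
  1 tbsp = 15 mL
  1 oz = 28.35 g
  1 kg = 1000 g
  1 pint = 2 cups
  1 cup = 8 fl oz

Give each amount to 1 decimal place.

Scaling factor: 48/30 = 8/5 = 1.6.
plain yogurt: 2 pint × 8/5 × 2 cup/pint = 6.4 cup
whole-barley flour: 350 g × 8/5 ÷ 28.35 g/oz ≈ 19.8 oz
milk: 400 g × 8/5 ÷ 28.35 g/oz ≈ 22.6 oz
shredded cheddar: 4/3 cup × 8/5 × 113 g/cup ÷ 1000 g/kg ≈ 0.2 kg
sour cream: 3 tbsp × 8/5 × 15 mL/tbsp = 72.0 mL
honey: 10 fl oz × 8/5 ÷ 8 fl oz/cup × 340 g/cup = 680.0 g

plain yogurt: 6.4 cup; whole-barley flour: 19.8 oz; milk: 22.6 oz; shredded cheddar: 0.2 kg; sour cream: 72.0 mL; honey: 680.0 g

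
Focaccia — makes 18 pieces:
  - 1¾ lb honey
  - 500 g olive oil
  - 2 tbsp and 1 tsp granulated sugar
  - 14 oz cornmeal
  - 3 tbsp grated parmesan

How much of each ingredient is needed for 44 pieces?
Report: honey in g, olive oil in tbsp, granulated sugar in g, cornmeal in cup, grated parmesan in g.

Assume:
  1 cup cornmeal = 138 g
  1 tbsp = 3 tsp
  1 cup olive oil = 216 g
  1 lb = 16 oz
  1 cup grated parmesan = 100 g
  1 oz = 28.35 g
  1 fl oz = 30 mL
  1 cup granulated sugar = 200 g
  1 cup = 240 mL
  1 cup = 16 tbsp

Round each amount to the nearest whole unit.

Scaling factor: 44/18 = 22/9.
honey: 1.75 lb × 22/9 × 16 oz/lb × 28.35 g/oz ≈ 1940 g
olive oil: 500 g × 22/9 ÷ 216 g/cup × 16 tbsp/cup ≈ 91 tbsp
granulated sugar: (2 tbsp + 1 tsp = 7/3 tbsp) × 22/9 ÷ 16 tbsp/cup × 200 g/cup ≈ 71 g
cornmeal: 14 oz × 22/9 × 28.35 g/oz ÷ 138 g/cup ≈ 7 cup
grated parmesan: 3 tbsp × 22/9 ÷ 16 tbsp/cup × 100 g/cup ≈ 46 g

honey: 1940 g; olive oil: 91 tbsp; granulated sugar: 71 g; cornmeal: 7 cup; grated parmesan: 46 g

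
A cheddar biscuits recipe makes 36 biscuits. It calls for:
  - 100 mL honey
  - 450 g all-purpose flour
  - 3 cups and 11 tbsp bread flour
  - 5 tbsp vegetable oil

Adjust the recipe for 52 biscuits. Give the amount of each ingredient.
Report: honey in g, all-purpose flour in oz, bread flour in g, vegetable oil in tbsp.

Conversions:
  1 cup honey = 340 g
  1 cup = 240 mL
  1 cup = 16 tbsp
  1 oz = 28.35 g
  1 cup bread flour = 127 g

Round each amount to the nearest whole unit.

Scaling factor: 52/36 = 13/9.
honey: 100 mL × 13/9 ÷ 240 mL/cup × 340 g/cup ≈ 205 g
all-purpose flour: 450 g × 13/9 ÷ 28.35 g/oz ≈ 23 oz
bread flour: (3 cup + 11 tbsp = 3.6875 cup) × 13/9 × 127 g/cup ≈ 676 g
vegetable oil: 5 tbsp × 13/9 ≈ 7 tbsp

honey: 205 g; all-purpose flour: 23 oz; bread flour: 676 g; vegetable oil: 7 tbsp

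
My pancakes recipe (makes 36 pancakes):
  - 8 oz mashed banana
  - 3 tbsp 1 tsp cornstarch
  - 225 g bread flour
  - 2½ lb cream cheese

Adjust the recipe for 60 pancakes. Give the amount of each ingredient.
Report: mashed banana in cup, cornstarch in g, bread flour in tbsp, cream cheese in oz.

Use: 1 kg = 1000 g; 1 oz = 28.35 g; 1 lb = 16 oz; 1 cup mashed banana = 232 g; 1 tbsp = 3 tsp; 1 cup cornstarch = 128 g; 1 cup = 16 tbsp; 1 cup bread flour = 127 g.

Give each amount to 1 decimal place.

mashed banana: 1.6 cup; cornstarch: 44.4 g; bread flour: 47.2 tbsp; cream cheese: 66.7 oz

Scaling factor: 60/36 = 5/3.
mashed banana: 8 oz × 5/3 × 28.35 g/oz ÷ 232 g/cup ≈ 1.6 cup
cornstarch: (3 tbsp + 1 tsp = 10/3 tbsp) × 5/3 ÷ 16 tbsp/cup × 128 g/cup ≈ 44.4 g
bread flour: 225 g × 5/3 ÷ 127 g/cup × 16 tbsp/cup ≈ 47.2 tbsp
cream cheese: 2.5 lb × 5/3 × 16 oz/lb ≈ 66.7 oz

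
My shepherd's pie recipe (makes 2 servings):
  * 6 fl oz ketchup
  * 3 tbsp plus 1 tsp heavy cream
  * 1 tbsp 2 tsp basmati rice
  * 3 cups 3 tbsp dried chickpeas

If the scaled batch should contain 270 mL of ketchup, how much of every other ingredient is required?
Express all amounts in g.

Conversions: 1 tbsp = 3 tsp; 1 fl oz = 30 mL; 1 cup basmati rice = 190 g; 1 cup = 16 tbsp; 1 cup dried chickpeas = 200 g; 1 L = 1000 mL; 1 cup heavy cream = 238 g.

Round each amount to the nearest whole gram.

The original recipe has 180 mL of ketchup, so the scaling factor is 270 ÷ 180 = 3/2 = 1.5.
heavy cream: (3 tbsp + 1 tsp = 10/3 tbsp) × 3/2 ÷ 16 tbsp/cup × 238 g/cup ≈ 74 g
basmati rice: (1 tbsp + 2 tsp = 5/3 tbsp) × 3/2 ÷ 16 tbsp/cup × 190 g/cup ≈ 30 g
dried chickpeas: (3 cup + 3 tbsp = 3.1875 cup) × 3/2 × 200 g/cup ≈ 956 g

heavy cream: 74 g; basmati rice: 30 g; dried chickpeas: 956 g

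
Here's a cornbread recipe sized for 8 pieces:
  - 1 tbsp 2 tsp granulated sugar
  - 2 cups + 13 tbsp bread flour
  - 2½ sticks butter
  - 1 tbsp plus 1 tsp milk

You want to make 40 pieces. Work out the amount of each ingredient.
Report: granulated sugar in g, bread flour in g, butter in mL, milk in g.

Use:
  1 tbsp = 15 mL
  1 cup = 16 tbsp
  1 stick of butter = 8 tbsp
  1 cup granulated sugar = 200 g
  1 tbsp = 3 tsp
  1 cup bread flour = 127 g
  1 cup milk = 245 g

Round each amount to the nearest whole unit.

granulated sugar: 104 g; bread flour: 1786 g; butter: 1500 mL; milk: 102 g

Scaling factor: 40/8 = 5.
granulated sugar: (1 tbsp + 2 tsp = 5/3 tbsp) × 5 ÷ 16 tbsp/cup × 200 g/cup ≈ 104 g
bread flour: (2 cup + 13 tbsp = 2.8125 cup) × 5 × 127 g/cup ≈ 1786 g
butter: 2.5 stick × 5 × 8 tbsp/stick × 15 mL/tbsp = 1500 mL
milk: (1 tbsp + 1 tsp = 4/3 tbsp) × 5 ÷ 16 tbsp/cup × 245 g/cup ≈ 102 g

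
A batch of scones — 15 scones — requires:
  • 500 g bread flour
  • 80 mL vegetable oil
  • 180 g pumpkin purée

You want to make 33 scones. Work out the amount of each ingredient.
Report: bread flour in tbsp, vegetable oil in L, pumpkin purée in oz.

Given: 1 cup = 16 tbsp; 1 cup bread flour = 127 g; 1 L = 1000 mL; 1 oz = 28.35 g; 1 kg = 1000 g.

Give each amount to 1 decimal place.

bread flour: 138.6 tbsp; vegetable oil: 0.2 L; pumpkin purée: 14.0 oz

Scaling factor: 33/15 = 11/5 = 2.2.
bread flour: 500 g × 11/5 ÷ 127 g/cup × 16 tbsp/cup ≈ 138.6 tbsp
vegetable oil: 80 mL × 11/5 ÷ 1000 mL/L ≈ 0.2 L
pumpkin purée: 180 g × 11/5 ÷ 28.35 g/oz ≈ 14.0 oz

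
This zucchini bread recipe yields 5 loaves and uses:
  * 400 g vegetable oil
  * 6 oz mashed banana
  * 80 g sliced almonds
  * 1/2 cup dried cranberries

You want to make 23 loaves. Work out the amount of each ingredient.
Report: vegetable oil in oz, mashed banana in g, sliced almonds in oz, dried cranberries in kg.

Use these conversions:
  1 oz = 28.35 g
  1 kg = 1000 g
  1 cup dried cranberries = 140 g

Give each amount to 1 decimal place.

vegetable oil: 64.9 oz; mashed banana: 782.5 g; sliced almonds: 13.0 oz; dried cranberries: 0.3 kg

Scaling factor: 23/5 = 4.6.
vegetable oil: 400 g × 23/5 ÷ 28.35 g/oz ≈ 64.9 oz
mashed banana: 6 oz × 23/5 × 28.35 g/oz ≈ 782.5 g
sliced almonds: 80 g × 23/5 ÷ 28.35 g/oz ≈ 13.0 oz
dried cranberries: 0.5 cup × 23/5 × 140 g/cup ÷ 1000 g/kg ≈ 0.3 kg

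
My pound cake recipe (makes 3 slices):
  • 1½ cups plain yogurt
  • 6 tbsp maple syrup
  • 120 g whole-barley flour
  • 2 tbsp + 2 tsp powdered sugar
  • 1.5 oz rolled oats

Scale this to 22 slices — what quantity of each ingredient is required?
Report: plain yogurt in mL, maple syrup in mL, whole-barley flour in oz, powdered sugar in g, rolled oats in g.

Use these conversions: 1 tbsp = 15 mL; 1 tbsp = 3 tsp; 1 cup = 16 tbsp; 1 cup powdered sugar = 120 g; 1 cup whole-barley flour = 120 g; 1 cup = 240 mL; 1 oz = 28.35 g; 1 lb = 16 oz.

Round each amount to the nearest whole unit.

Scaling factor: 22/3.
plain yogurt: 1.5 cup × 22/3 × 240 mL/cup = 2640 mL
maple syrup: 6 tbsp × 22/3 × 15 mL/tbsp = 660 mL
whole-barley flour: 120 g × 22/3 ÷ 28.35 g/oz ≈ 31 oz
powdered sugar: (2 tbsp + 2 tsp = 8/3 tbsp) × 22/3 ÷ 16 tbsp/cup × 120 g/cup ≈ 147 g
rolled oats: 1.5 oz × 22/3 × 28.35 g/oz ≈ 312 g

plain yogurt: 2640 mL; maple syrup: 660 mL; whole-barley flour: 31 oz; powdered sugar: 147 g; rolled oats: 312 g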